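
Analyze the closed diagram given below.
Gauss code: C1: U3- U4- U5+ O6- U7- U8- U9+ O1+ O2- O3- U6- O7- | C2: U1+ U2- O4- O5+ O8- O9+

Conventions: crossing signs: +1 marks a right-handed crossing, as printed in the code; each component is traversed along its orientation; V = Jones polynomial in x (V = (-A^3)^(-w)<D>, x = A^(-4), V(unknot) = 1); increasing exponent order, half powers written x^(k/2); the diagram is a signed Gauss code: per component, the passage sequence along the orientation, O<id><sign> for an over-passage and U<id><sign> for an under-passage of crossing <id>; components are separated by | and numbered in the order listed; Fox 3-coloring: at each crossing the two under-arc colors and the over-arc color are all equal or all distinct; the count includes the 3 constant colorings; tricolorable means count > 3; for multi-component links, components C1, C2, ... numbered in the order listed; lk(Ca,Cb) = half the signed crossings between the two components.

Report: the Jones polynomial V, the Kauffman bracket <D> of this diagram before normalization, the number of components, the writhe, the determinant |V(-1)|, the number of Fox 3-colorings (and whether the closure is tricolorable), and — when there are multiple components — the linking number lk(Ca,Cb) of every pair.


V = x^(-9/2) - x^(-5/2) - x^(-3/2) - x^(-1/2)
<D> = A^-7 + A^-3 + A - A^9 (w = -3)
2 components over 9 crossings, w = -3
lk(C1,C2): 0
27 Fox colorings among 3^9, |V(-1)| = 0: tricolorable
why: every pair of the 2 components has lk = 0


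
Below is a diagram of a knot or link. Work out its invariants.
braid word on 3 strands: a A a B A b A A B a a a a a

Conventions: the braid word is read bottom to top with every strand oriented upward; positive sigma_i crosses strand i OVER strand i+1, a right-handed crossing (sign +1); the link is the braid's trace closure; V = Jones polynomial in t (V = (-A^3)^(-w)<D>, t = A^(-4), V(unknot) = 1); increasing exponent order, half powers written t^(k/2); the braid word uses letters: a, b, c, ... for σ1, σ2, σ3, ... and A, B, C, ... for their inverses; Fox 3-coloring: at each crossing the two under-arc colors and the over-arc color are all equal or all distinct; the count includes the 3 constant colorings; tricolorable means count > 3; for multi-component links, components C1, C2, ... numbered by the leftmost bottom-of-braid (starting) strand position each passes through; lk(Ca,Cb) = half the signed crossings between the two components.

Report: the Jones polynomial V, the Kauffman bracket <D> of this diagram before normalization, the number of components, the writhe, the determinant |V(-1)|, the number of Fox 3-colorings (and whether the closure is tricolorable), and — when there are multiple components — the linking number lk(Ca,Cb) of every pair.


V = -t^-3 + t^-2 - t^-1 + 2 - t + 2t^2 - t^3 + t^4 - t^5 + t^6 - t^7
<D> = -A^-22 + A^-18 - A^-14 + A^-10 - A^-6 + 2A^-2 - A^2 + 2A^6 - A^10 + A^14 - A^18 (w = +2)
1 component over 14 crossings, w = +2
3 Fox colorings among 3^14, |V(-1)| = 13: not tricolorable
why: w = +2 shifts under R1 moves; the (-A^3)^(-2) factor cancels that in V


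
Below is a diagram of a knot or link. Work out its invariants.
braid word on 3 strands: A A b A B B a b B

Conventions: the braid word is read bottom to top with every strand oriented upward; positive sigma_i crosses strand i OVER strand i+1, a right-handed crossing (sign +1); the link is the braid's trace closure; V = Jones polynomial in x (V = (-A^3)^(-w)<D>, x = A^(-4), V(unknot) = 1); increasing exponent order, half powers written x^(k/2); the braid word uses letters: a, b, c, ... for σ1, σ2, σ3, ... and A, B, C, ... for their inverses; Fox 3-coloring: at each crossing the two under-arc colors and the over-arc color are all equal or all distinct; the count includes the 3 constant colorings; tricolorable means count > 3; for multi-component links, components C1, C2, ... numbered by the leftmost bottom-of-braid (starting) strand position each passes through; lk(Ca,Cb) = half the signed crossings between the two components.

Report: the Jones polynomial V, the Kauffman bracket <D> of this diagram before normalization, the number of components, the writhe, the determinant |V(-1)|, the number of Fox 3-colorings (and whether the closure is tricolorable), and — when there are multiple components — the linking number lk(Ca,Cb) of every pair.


V = -x^(-9/2) - x^(-5/2) + x^(-3/2) - x^(-1/2)
<D> = A^-7 - A^-3 + A + A^9 (w = -3)
2 components over 9 crossings, w = -3
lk(C1,C2): -2
3 Fox colorings among 3^9, |V(-1)| = 4: not tricolorable
why: |V(-1)| = 4: so not tricolorable, since 3 does not divide 4


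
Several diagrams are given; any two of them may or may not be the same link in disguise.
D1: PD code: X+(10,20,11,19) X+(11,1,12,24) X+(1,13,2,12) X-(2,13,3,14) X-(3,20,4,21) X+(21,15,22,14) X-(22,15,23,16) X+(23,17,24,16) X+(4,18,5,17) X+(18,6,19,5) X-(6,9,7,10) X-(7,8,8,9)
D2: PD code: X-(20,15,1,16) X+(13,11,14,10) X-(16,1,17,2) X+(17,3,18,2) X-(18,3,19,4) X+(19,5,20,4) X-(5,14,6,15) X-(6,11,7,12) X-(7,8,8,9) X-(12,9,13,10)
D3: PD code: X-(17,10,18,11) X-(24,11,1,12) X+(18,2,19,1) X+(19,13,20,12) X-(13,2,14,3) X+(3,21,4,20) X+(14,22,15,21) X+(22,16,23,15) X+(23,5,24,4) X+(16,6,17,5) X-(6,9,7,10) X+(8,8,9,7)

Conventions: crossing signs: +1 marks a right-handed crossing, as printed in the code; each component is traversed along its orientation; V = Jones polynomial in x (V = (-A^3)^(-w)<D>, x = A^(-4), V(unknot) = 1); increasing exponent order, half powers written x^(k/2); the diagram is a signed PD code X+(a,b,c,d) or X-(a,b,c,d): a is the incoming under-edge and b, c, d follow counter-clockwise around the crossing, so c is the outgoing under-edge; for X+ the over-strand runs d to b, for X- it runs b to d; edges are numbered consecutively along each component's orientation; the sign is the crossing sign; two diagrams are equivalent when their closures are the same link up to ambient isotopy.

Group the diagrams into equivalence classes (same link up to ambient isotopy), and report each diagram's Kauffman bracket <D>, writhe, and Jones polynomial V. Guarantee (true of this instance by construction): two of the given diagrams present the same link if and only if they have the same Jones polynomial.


classes: {D1, D3} | {D2}
V(D1) = x - x^2 + 2x^3 - x^4 + x^5 - x^6  [12 crossings, <D> = -A^-18 + A^-14 - A^-10 + 2A^-6 - A^-2 + A^2, w = +2]
V(D2) = 1  [10 crossings, <D> = A^-12, w = -4]
V(D3) = x - x^2 + 2x^3 - x^4 + x^5 - x^6  (w +4, c 12, <D> = -A^-12 + A^-8 - A^-4 + 2 - A^4 + A^8)
insight: V(x) takes 2 values over 3 diagrams, fixing the grouping


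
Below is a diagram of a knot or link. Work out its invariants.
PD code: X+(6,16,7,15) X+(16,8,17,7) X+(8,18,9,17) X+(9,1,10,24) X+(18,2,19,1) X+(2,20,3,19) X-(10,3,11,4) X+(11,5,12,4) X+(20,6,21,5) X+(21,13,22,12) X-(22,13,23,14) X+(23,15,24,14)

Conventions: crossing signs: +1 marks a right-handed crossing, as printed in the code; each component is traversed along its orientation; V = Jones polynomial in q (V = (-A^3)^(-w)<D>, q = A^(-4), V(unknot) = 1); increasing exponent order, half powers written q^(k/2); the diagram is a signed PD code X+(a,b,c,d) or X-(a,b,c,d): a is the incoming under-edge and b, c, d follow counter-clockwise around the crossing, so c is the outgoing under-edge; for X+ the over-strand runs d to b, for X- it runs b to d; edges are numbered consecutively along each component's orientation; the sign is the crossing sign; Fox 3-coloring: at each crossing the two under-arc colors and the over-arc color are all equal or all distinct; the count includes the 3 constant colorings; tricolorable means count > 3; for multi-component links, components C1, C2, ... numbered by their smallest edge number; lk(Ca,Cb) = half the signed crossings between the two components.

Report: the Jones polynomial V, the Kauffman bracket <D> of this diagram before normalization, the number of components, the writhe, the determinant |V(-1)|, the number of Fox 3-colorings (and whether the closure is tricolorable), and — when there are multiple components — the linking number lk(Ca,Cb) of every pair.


V(q) = q^3 + q^5 - q^8
bracket: -A^-8 + A^4 + A^12, w = +8
1 component, writhe +8, over 12 crossings
det 3, colorings 9 of 3^12 — tricolorable
observation: |V(-1)| = 3: so tricolorable, since 3 divides 3


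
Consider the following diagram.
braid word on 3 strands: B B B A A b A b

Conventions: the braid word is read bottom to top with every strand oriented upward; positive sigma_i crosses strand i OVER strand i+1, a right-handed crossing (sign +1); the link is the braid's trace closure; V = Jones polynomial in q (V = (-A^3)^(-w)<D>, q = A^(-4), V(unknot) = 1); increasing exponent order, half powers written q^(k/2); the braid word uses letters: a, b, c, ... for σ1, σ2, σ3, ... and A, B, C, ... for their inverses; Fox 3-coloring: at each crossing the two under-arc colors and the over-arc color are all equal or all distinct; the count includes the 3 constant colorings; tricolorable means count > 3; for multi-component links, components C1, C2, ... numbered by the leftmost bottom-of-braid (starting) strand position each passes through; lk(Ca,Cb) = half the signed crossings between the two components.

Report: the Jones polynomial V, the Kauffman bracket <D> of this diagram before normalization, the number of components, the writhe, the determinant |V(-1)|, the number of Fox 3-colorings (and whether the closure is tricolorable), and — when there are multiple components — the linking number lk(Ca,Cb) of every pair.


V(q) = -q^-6 + q^-5 - q^-4 + 2q^-3 - q^-2 + q^-1
bracket: A^-8 - A^-4 + 2 - A^4 + A^8 - A^12, w = -4
1 component, writhe -4, over 8 crossings
det 7, colorings 3 of 3^8 — not tricolorable
observation: the span of V is 5, forcing >= 5 crossings in any diagram


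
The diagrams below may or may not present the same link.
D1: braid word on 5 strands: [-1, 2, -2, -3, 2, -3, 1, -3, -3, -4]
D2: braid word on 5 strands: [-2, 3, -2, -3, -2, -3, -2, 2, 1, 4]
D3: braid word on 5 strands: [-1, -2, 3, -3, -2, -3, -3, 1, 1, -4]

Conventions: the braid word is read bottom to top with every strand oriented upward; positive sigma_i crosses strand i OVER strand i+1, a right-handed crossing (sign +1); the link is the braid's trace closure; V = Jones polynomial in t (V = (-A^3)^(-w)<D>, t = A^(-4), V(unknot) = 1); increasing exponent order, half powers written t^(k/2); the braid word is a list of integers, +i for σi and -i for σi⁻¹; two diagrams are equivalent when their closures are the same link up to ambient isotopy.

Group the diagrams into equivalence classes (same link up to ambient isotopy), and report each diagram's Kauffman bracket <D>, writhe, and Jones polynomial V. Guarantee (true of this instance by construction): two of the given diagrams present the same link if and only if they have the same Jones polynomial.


grouping into links: {D1} | {D2, D3}
V(D1) = t^-6 + t^-3 + t^-2 + t^-1  (w -4, c 10, <D> = A^-8 + A^-4 + 1 + A^12)
D2 (bracket A^-2 + 2A^6 + A^14; 10 crossings at w = -2): V = t^-5 + 2t^-3 + t^-1
V(D3) = t^-5 + 2t^-3 + t^-1  (w -4, c 10, <D> = A^-8 + 2 + A^8)
key observation: 2 values of V(t) split the 3 diagrams


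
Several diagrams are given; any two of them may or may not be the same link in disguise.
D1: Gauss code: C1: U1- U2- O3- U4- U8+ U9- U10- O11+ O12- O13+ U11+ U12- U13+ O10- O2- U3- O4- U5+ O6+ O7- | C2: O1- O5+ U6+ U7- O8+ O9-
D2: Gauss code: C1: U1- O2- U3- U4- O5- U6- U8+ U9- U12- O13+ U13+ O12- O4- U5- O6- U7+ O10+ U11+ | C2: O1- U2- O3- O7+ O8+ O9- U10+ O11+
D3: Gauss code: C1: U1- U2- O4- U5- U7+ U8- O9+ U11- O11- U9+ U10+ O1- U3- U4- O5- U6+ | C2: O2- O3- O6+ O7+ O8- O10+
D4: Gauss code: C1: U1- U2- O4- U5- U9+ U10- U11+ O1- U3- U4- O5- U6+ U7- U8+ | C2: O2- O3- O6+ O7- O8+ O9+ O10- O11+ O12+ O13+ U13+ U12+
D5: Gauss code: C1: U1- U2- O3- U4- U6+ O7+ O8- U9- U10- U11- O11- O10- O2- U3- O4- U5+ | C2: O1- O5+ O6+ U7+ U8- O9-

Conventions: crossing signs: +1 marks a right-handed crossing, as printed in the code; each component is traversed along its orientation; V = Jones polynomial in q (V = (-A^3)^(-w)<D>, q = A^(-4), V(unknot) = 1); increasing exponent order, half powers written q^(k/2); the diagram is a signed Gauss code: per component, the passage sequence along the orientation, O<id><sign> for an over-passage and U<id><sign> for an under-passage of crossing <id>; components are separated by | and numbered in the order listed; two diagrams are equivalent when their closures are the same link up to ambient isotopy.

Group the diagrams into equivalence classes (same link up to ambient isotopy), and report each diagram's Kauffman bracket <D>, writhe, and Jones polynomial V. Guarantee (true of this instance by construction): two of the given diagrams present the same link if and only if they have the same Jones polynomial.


classes: {D1, D2, D3, D4, D5}
V(D1) = q^(-9/2) - q^(-5/2) - q^(-3/2) - q^(-1/2)  [13 crossings, <D> = A^-7 + A^-3 + A - A^9, w = -3]
V(D2) = q^(-9/2) - q^(-5/2) - q^(-3/2) - q^(-1/2)  [13 crossings, <D> = A^-7 + A^-3 + A - A^9, w = -3]
V(D3) = q^(-9/2) - q^(-5/2) - q^(-3/2) - q^(-1/2)  [11 crossings, <D> = A^-7 + A^-3 + A - A^9, w = -3]
D4 (bracket A^-1 + A^3 + A^7 - A^15; 13 crossings at w = -1): V = q^(-9/2) - q^(-5/2) - q^(-3/2) - q^(-1/2)
V(D5) = q^(-9/2) - q^(-5/2) - q^(-3/2) - q^(-1/2)  [11 crossings, <D> = A^-13 + A^-9 + A^-5 - A^3, w = -5]
insight: one V(q) for all 5 diagrams — one class (guaranteed)


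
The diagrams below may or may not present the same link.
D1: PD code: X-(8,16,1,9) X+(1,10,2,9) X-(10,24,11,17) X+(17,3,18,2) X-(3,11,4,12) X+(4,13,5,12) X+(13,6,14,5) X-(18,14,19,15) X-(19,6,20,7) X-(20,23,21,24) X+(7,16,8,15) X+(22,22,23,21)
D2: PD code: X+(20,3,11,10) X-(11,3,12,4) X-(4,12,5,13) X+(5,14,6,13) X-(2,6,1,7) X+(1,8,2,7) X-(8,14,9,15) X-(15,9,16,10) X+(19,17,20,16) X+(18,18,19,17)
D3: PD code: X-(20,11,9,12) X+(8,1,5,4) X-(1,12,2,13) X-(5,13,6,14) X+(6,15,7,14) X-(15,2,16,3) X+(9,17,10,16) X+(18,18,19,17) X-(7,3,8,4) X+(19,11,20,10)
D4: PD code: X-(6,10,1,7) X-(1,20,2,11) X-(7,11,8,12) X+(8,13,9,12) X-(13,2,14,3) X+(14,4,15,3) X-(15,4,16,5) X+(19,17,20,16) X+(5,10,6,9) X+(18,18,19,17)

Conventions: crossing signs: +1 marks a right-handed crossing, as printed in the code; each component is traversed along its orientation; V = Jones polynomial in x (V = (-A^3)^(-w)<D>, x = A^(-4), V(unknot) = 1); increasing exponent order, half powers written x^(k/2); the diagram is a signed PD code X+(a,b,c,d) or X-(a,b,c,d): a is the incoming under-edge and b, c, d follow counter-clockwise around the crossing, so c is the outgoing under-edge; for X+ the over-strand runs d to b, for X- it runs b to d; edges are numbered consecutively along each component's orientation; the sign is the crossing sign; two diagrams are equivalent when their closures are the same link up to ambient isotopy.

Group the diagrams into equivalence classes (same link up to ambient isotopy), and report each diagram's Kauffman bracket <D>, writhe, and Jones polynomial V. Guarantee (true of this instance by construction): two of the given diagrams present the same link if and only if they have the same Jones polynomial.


equivalence classes: {D1} | {D2, D3, D4}
D1 (bracket A^-8 + 2 + A^8; 12 crossings at w = 0): V = x^-2 + 2 + x^2
V(D2) = x^-3 + x^-2 + x^-1 + 1  [10 crossings, <D> = 1 + A^4 + A^8 + A^12, w = 0]
V(D3) = x^-3 + x^-2 + x^-1 + 1  [10 crossings, <D> = 1 + A^4 + A^8 + A^12, w = 0]
D4 (bracket 1 + A^4 + A^8 + A^12; 10 crossings at w = 0): V = x^-3 + x^-2 + x^-1 + 1
observation: V(x) takes 2 values over 4 diagrams, fixing the grouping


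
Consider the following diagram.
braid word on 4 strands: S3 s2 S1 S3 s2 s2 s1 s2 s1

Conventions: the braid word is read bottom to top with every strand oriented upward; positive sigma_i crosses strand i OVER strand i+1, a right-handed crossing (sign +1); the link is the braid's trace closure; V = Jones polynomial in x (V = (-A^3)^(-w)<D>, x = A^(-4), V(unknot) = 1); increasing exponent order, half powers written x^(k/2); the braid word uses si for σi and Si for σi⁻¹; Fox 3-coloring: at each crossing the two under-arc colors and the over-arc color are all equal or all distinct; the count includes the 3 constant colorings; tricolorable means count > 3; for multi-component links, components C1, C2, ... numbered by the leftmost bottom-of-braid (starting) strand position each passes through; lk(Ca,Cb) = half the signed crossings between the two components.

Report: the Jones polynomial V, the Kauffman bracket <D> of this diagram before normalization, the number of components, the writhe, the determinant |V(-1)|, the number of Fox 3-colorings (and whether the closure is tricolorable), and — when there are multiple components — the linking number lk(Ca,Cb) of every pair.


V = x^-1 - 1 + 2x - 3x^2 + 3x^3 - 2x^4 + 2x^5 - x^6
<D> = A^-15 - 2A^-11 + 2A^-7 - 3A^-3 + 3A - 2A^5 + A^9 - A^13 (w = +3)
1 component over 9 crossings, w = +3
9 Fox colorings among 3^9, |V(-1)| = 15: tricolorable
why: the span of V is 7, forcing >= 7 crossings in any diagram


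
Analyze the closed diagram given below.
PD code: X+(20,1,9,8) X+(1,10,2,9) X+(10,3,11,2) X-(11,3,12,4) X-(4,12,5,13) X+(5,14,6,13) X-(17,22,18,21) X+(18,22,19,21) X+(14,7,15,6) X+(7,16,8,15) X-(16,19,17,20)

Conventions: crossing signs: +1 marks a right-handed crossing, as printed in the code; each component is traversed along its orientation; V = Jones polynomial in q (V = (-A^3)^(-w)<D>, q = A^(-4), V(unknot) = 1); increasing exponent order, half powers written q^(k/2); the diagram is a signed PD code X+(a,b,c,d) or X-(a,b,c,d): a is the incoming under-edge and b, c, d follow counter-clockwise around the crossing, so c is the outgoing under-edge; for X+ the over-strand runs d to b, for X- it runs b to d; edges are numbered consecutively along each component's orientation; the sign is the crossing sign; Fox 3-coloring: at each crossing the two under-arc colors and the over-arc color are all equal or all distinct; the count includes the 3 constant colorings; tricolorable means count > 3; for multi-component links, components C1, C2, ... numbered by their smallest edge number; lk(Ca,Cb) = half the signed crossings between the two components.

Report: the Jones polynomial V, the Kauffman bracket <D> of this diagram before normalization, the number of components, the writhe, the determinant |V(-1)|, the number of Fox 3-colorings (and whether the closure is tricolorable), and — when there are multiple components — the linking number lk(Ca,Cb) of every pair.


V(q) = q + q^2 + q^3 + q^6
bracket: -A^-15 - A^-3 - A - A^5, w = +3
3 components, writhe +3, over 11 crossings
lk(C1,C2) = +2
linking number lk(C1,C3) = 0
lk(C2,C3): 0
det 0, colorings 9 of 3^12 — tricolorable
observation: the span of V is 5, within the link bound 11 + 3 - 1


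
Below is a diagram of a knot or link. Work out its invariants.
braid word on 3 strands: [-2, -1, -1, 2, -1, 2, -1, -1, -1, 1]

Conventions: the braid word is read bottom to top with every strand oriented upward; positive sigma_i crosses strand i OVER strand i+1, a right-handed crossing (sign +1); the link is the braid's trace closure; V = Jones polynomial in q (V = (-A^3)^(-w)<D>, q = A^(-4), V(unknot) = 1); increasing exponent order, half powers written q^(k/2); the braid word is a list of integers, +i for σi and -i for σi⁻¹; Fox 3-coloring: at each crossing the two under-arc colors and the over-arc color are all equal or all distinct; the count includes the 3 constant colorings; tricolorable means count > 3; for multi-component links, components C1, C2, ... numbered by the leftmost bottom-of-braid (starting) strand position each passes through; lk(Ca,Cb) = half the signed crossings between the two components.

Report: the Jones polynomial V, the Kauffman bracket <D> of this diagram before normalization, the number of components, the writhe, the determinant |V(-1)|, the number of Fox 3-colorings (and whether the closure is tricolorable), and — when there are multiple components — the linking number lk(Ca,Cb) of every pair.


V(q) = -q^-6 + q^-5 - q^-4 + 2q^-3 - q^-2 + q^-1
bracket: A^-8 - A^-4 + 2 - A^4 + A^8 - A^12, w = -4
1 component, writhe -4, over 10 crossings
det 7, colorings 3 of 3^10 — not tricolorable
observation: the word shrinks to σ2⁻¹ σ1⁻¹ σ1⁻¹ σ2 σ1⁻¹ σ2 σ1⁻¹ σ1⁻¹ after cancelling


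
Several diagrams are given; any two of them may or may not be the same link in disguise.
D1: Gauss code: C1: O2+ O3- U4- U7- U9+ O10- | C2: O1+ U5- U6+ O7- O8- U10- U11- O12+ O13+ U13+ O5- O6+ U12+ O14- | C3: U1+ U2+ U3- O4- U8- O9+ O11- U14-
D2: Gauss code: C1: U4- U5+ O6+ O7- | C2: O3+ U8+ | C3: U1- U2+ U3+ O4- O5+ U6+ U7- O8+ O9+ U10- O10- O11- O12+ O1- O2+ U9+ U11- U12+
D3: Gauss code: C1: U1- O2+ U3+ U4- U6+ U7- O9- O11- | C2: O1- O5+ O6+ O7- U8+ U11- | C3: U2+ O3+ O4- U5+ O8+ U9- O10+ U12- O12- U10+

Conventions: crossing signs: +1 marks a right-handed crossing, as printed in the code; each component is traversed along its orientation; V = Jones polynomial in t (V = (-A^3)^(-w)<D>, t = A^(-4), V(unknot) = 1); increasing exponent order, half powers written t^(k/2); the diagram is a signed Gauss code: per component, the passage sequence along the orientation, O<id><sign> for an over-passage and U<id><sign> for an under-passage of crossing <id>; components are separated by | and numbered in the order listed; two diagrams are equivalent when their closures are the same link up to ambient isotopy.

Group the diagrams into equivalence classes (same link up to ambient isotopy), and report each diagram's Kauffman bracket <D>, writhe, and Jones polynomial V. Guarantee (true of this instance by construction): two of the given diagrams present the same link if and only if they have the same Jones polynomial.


grouping into links: {D1} | {D2} | {D3}
V(D1) = t^-5 + 2t^-3 + t^-1  (w -2, c 14, <D> = A^-2 + 2A^6 + A^14)
D2 (bracket A^-6 + A^-2 + A^2 + A^6; 12 crossings at w = +2): V = 1 + t + t^2 + t^3
D3 (bracket A^-8 + 2 + A^8; 12 crossings at w = 0): V = t^-2 + 2 + t^2
why: 3 classes among 3 diagrams; unequal V(t) rules out equality


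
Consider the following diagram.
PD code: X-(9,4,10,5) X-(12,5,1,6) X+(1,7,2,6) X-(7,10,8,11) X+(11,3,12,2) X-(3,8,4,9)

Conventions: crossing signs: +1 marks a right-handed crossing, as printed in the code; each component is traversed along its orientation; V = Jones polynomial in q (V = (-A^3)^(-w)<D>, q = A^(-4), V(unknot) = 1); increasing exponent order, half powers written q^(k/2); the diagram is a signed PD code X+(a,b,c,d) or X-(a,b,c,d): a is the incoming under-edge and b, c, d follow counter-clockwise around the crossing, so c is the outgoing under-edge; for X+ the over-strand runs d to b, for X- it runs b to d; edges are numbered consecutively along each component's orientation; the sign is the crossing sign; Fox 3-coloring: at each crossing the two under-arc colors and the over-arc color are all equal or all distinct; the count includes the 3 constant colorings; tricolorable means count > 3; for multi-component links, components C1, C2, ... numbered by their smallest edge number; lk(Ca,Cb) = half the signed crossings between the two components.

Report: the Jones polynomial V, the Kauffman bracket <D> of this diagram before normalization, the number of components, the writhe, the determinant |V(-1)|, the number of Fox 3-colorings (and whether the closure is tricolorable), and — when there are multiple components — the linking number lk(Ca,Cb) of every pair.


V = -q^-4 + q^-3 + q^-1
<D> = A^-2 + A^6 - A^10 (w = -2)
1 component over 6 crossings, w = -2
9 Fox colorings among 3^6, |V(-1)| = 3: tricolorable
why: V spans 3 powers of q: at least 3 crossings in any diagram


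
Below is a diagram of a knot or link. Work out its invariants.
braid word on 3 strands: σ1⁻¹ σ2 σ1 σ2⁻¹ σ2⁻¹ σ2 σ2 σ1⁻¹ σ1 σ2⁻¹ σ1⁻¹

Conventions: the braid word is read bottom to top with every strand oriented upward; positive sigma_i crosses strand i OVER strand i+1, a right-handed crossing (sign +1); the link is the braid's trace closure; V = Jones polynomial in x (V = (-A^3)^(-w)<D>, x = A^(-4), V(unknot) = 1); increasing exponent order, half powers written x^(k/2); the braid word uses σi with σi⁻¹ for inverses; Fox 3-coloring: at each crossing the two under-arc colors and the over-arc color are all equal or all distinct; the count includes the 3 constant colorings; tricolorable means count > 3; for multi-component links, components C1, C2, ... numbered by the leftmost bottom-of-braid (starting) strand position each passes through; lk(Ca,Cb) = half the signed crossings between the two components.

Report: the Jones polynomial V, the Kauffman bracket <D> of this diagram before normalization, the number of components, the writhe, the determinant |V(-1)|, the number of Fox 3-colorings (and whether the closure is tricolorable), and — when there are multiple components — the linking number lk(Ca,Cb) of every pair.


V = -x^(-5/2) - x^(-1/2)
<D> = A^-1 + A^7 (w = -1)
2 components over 11 crossings, w = -1
lk(C1,C2): -1
3 Fox colorings among 3^11, |V(-1)| = 2: not tricolorable
why: w = -1 shifts under R1 moves; the (-A^3)^(1) factor cancels that in V


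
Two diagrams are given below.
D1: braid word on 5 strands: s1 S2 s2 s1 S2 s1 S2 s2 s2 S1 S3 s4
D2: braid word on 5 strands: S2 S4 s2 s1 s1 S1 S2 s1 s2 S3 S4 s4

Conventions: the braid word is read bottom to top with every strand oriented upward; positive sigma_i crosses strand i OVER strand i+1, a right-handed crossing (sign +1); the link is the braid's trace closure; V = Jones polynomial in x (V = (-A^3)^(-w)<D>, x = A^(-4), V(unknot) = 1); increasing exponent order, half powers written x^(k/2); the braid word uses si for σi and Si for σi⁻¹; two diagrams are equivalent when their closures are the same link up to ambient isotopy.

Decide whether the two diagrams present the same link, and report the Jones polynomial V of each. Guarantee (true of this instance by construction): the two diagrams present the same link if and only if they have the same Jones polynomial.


equivalent: yes
V(D1) = 1  (w +2, c 12, <D> = A^6)
V(D2) = 1  (w 0, c 12, <D> = 1)
why: all 2 diagrams share one V(x), hence one class


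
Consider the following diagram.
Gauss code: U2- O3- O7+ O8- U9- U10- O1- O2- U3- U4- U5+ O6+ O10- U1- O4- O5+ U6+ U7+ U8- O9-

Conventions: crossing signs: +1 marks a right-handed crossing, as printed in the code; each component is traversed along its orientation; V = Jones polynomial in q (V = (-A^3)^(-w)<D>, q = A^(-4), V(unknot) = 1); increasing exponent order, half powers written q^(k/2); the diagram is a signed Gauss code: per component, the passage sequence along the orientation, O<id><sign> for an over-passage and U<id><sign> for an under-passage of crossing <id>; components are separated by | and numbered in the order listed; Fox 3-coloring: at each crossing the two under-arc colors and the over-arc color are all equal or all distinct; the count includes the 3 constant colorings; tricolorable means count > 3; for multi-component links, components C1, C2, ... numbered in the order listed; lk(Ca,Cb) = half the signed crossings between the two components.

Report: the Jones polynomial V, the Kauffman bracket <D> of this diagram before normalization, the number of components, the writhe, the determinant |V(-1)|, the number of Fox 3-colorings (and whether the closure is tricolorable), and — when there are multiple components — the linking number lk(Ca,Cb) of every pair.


V(q) = -q^-6 + q^-5 - q^-4 + 2q^-3 - q^-2 + q^-1
bracket: A^-8 - A^-4 + 2 - A^4 + A^8 - A^12, w = -4
1 component, writhe -4, over 10 crossings
det 7, colorings 3 of 3^10 — not tricolorable
observation: w = -4 shifts under R1 moves; the (-A^3)^(4) factor cancels that in V


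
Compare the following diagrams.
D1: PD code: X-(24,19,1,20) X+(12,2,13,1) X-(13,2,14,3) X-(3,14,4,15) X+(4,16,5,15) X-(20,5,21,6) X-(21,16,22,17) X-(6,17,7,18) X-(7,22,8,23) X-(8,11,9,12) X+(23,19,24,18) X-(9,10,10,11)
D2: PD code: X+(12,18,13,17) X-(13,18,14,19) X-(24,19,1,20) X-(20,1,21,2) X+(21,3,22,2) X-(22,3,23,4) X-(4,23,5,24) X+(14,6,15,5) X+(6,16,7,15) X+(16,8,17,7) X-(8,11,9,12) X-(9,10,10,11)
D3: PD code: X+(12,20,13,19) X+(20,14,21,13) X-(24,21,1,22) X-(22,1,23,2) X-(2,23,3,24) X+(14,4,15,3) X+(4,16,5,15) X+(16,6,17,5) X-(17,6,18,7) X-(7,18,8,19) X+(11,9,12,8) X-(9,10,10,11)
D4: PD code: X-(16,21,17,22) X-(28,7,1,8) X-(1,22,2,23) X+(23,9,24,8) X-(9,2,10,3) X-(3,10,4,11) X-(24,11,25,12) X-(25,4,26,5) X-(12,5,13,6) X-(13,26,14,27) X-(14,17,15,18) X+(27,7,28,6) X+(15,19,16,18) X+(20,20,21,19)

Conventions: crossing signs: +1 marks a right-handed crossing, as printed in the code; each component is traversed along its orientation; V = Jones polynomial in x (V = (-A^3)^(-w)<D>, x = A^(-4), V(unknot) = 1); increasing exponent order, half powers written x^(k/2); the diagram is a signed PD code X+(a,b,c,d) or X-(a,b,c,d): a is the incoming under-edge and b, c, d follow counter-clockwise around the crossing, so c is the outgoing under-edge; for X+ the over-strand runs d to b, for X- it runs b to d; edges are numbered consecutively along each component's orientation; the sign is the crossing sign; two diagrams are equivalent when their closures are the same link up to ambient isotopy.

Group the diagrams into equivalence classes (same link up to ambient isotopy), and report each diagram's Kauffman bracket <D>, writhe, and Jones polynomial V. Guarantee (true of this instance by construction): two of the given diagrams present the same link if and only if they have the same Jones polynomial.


grouping into links: {D1} | {D2, D3} | {D4}
V(D1) = -x^-4 + x^-3 + x^-1  (w -6, c 12, <D> = A^-14 + A^-6 - A^-2)
V(D2) = -x^-3 + x^-2 - x^-1 + 3 - x + x^2 - x^3  [12 crossings, <D> = -A^-18 + A^-14 - A^-10 + 3A^-6 - A^-2 + A^2 - A^6, w = -2]
V(D3) = -x^-3 + x^-2 - x^-1 + 3 - x + x^2 - x^3  (w 0, c 12, <D> = -A^-12 + A^-8 - A^-4 + 3 - A^4 + A^8 - A^12)
V(D4) = x^-8 - 2x^-7 + x^-6 - 2x^-5 + 2x^-4 + x^-2  [14 crossings, <D> = A^-10 + 2A^-2 - 2A^2 + A^6 - 2A^10 + A^14, w = -6]
why: 3 values of V(x) split the 4 diagrams


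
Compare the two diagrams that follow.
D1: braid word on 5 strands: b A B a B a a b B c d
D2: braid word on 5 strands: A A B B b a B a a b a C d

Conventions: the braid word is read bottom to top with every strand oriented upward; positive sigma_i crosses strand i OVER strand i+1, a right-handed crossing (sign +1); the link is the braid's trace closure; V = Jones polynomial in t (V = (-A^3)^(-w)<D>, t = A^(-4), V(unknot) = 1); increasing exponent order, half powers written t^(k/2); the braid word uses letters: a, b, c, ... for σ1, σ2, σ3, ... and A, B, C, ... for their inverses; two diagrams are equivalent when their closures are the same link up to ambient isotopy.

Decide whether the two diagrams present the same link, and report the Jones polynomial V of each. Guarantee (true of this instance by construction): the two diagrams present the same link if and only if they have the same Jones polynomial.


same link: yes
V(D1) = -t^(-3/2) + t^(-1/2) - 2t^(1/2) + t^(3/2) - 2t^(5/2) + t^(7/2)  [11 crossings, <D> = -A^-5 + 2A^-1 - A^3 + 2A^7 - A^11 + A^15, w = +3]
D2 (bracket -A^-11 + 2A^-7 - A^-3 + 2A - A^5 + A^9; 13 crossings at w = +1): V = -t^(-3/2) + t^(-1/2) - 2t^(1/2) + t^(3/2) - 2t^(5/2) + t^(7/2)
note: from 11 to 13 crossings by R-moves: one link, two diagrams


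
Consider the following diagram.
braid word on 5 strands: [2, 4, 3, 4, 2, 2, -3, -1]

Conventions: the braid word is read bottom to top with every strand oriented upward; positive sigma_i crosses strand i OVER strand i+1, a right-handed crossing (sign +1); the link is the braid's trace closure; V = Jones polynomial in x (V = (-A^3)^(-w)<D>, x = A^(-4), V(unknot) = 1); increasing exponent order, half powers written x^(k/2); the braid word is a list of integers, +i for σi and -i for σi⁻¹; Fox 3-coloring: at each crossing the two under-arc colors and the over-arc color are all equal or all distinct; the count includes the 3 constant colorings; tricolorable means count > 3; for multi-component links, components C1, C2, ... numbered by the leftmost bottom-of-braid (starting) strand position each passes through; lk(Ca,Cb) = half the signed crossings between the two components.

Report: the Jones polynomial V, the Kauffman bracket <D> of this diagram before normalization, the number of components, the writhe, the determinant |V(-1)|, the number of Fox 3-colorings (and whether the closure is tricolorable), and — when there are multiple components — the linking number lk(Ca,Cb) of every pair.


V = x - x^2 + 2x^3 - x^4 + x^5 - x^6
<D> = -A^-12 + A^-8 - A^-4 + 2 - A^4 + A^8 (w = +4)
1 component over 8 crossings, w = +4
3 Fox colorings among 3^8, |V(-1)| = 7: not tricolorable
why: w = +4 shifts under R1 moves; the (-A^3)^(-4) factor cancels that in V


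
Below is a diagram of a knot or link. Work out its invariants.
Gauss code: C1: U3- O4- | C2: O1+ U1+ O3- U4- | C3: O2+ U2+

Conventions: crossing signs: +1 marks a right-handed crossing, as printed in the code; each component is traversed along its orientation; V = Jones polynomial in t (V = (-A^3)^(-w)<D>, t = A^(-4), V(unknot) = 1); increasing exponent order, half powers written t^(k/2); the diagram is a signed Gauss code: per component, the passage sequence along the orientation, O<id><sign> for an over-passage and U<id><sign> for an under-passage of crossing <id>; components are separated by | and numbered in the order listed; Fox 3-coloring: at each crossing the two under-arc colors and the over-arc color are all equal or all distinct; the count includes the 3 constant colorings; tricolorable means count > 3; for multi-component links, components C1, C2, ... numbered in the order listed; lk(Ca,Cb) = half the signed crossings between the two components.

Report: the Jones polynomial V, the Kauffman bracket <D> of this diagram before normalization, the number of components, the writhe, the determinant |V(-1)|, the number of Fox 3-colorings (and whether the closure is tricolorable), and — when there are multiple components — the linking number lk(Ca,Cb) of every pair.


V(t) = t^-3 + t^-2 + t^-1 + 1
bracket: 1 + A^4 + A^8 + A^12, w = 0
3 components, writhe 0, over 4 crossings
lk(C1,C2) = -1
linking number lk(C1,C3) = 0
lk(C2,C3): 0
det 0, colorings 9 of 3^4 — tricolorable
observation: det 0 = |V(-1)|; divisible by 3, so tricolorable


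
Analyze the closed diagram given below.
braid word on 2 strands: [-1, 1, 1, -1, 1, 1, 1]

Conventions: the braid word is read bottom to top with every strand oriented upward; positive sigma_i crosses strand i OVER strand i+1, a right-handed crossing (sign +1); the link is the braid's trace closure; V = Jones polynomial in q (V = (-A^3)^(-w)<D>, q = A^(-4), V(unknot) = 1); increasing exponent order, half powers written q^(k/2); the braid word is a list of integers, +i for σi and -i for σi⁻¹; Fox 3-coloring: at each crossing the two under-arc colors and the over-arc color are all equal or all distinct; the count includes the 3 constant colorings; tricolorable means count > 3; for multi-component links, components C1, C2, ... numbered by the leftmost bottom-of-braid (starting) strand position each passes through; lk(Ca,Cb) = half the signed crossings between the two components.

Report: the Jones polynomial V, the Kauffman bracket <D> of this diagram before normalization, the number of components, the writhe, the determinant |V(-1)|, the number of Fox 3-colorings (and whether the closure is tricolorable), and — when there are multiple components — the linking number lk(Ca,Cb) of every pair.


Jones polynomial: V(q) = q + q^3 - q^4
<D> = A^-7 - A^-3 - A^5; writhe +3
components 1, writhe +3 (7 crossings)
3-colorings: 9 of 3^7, det 3 — tricolorable
note: w = +3 (over 7 crossings) is diagram-only; (-A^3)^(-3) removes it from V


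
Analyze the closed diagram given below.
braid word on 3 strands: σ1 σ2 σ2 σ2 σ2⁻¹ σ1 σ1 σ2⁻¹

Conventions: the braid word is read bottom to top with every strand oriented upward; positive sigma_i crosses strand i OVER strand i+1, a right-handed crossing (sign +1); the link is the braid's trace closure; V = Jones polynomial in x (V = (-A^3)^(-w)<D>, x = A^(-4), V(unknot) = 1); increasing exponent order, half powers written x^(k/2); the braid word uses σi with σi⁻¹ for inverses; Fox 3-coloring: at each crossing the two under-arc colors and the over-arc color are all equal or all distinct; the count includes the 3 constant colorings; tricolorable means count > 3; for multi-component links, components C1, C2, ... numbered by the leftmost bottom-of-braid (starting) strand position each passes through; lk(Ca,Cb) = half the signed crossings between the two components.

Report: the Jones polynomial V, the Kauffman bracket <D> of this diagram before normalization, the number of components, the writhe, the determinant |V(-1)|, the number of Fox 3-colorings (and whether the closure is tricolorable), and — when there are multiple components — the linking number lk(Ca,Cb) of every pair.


V = x - x^2 + 2x^3 - x^4 + x^5 - x^6
<D> = -A^-12 + A^-8 - A^-4 + 2 - A^4 + A^8 (w = +4)
1 component over 8 crossings, w = +4
3 Fox colorings among 3^8, |V(-1)| = 7: not tricolorable
why: V spans 5 powers of x: at least 5 crossings in any diagram


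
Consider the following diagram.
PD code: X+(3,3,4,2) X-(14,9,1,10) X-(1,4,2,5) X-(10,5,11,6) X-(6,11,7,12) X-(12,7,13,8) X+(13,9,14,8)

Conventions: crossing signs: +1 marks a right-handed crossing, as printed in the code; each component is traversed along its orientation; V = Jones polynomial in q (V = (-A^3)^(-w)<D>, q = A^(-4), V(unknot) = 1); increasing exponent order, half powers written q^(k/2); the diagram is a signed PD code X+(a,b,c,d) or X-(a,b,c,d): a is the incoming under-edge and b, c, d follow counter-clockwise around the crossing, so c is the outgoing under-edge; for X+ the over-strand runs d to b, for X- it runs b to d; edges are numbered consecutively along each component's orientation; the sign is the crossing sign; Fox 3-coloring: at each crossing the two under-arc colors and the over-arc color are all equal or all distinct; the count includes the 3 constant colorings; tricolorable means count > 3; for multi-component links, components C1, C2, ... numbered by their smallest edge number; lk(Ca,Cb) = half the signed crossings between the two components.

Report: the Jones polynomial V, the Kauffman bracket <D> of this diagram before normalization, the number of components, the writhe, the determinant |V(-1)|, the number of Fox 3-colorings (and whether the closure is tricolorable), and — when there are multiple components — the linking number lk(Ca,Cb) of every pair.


V(q) = -q^-4 + q^-3 + q^-1
bracket: -A^-5 - A^3 + A^7, w = -3
1 component, writhe -3, over 7 crossings
det 3, colorings 9 of 3^7 — tricolorable
observation: w = -3 (over 7 crossings) is diagram-only; (-A^3)^(3) removes it from V


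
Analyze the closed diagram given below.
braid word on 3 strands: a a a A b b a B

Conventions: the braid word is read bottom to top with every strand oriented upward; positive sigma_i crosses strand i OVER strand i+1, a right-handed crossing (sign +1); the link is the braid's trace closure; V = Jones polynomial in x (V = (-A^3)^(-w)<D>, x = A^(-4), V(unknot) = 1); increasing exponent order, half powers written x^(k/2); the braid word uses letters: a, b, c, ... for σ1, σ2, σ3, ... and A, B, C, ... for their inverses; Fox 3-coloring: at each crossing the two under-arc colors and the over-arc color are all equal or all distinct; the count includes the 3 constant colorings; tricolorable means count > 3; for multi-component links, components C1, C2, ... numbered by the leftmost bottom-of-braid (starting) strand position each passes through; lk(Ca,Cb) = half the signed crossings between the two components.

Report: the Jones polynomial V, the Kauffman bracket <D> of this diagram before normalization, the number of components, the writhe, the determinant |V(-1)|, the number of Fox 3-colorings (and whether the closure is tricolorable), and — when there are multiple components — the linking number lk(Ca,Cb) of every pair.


V = x - x^2 + 2x^3 - x^4 + x^5 - x^6
<D> = -A^-12 + A^-8 - A^-4 + 2 - A^4 + A^8 (w = +4)
1 component over 8 crossings, w = +4
3 Fox colorings among 3^8, |V(-1)| = 7: not tricolorable
why: V spans 5 powers of x: at least 5 crossings in any diagram
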